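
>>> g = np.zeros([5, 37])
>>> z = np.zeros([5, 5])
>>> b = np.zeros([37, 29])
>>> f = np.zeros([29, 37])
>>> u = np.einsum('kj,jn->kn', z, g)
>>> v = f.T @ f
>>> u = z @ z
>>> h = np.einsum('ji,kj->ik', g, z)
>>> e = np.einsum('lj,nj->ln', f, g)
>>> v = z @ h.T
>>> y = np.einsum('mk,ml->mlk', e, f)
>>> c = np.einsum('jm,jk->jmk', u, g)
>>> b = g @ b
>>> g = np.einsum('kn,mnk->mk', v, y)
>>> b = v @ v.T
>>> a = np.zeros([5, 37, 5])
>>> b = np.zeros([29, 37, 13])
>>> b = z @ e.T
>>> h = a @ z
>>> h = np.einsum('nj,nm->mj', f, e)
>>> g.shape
(29, 5)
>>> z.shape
(5, 5)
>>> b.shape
(5, 29)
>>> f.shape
(29, 37)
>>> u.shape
(5, 5)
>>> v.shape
(5, 37)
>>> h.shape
(5, 37)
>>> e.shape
(29, 5)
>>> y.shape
(29, 37, 5)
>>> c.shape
(5, 5, 37)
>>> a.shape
(5, 37, 5)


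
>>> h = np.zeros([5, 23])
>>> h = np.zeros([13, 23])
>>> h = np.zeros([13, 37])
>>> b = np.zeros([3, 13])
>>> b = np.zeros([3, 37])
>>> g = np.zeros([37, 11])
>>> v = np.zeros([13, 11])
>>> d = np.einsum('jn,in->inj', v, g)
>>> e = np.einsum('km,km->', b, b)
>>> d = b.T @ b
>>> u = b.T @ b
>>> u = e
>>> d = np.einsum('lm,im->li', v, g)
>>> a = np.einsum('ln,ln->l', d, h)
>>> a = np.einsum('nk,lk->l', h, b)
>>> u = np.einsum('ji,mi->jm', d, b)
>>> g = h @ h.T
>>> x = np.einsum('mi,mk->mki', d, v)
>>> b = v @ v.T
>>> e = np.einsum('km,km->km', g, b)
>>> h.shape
(13, 37)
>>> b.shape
(13, 13)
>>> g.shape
(13, 13)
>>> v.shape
(13, 11)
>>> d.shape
(13, 37)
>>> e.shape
(13, 13)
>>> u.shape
(13, 3)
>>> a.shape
(3,)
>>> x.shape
(13, 11, 37)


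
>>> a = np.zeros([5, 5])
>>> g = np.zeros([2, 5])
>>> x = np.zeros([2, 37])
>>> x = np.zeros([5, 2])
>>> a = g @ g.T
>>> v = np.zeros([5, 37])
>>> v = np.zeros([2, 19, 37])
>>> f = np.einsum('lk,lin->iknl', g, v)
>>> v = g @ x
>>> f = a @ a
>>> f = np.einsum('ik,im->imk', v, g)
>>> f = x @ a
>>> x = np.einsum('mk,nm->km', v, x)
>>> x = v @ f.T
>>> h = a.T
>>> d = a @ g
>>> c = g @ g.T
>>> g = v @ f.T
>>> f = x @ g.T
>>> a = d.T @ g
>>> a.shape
(5, 5)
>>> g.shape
(2, 5)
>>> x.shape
(2, 5)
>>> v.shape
(2, 2)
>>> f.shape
(2, 2)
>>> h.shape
(2, 2)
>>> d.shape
(2, 5)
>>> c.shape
(2, 2)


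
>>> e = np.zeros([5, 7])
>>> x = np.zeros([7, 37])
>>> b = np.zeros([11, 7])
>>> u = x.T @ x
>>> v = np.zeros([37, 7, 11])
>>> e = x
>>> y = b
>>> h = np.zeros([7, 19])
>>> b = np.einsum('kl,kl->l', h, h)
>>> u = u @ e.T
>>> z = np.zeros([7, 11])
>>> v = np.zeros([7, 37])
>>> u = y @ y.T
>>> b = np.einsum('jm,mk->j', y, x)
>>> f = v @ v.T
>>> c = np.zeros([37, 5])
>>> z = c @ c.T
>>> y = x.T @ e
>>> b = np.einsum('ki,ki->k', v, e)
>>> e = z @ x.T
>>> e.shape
(37, 7)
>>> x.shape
(7, 37)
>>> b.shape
(7,)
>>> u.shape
(11, 11)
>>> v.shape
(7, 37)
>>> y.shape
(37, 37)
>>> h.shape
(7, 19)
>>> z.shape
(37, 37)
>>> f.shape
(7, 7)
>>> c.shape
(37, 5)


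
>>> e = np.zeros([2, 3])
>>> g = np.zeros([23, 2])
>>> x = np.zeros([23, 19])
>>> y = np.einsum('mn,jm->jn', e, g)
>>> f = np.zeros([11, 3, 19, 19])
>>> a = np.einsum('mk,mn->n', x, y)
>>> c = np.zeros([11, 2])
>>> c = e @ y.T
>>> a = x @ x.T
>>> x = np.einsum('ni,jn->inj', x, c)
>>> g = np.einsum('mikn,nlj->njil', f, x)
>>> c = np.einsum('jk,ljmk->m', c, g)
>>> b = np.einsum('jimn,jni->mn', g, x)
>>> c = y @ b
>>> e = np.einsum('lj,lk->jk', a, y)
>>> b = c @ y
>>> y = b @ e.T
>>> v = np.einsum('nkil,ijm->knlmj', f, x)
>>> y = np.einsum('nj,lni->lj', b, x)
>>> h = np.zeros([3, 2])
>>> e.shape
(23, 3)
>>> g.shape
(19, 2, 3, 23)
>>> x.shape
(19, 23, 2)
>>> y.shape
(19, 3)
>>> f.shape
(11, 3, 19, 19)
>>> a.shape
(23, 23)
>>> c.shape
(23, 23)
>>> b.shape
(23, 3)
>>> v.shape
(3, 11, 19, 2, 23)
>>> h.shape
(3, 2)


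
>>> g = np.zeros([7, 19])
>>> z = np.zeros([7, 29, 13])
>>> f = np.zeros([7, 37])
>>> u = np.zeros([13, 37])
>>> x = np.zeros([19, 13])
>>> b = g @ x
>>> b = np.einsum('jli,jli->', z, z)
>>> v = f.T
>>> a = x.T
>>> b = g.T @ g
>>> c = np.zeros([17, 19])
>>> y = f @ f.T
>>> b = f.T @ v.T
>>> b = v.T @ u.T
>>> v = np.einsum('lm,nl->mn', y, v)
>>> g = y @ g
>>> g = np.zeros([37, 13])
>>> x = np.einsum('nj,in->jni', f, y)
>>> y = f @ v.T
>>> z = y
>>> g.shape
(37, 13)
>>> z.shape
(7, 7)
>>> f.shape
(7, 37)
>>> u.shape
(13, 37)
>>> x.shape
(37, 7, 7)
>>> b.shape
(7, 13)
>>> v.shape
(7, 37)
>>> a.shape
(13, 19)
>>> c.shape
(17, 19)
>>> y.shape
(7, 7)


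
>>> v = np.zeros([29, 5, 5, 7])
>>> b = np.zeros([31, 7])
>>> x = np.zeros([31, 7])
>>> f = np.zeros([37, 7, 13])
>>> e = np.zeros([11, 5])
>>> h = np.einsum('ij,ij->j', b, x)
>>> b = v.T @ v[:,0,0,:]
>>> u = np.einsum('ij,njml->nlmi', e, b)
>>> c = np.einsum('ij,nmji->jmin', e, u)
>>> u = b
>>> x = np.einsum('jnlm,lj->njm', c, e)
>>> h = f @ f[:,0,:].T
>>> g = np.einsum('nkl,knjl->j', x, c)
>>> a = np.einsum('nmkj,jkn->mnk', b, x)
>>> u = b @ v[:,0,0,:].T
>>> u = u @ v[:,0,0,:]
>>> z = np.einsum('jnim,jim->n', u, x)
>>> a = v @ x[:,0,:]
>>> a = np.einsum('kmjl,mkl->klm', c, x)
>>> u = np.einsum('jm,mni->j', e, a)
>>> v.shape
(29, 5, 5, 7)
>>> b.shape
(7, 5, 5, 7)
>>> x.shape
(7, 5, 7)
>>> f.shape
(37, 7, 13)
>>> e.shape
(11, 5)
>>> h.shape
(37, 7, 37)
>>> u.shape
(11,)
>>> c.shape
(5, 7, 11, 7)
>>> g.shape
(11,)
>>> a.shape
(5, 7, 7)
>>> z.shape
(5,)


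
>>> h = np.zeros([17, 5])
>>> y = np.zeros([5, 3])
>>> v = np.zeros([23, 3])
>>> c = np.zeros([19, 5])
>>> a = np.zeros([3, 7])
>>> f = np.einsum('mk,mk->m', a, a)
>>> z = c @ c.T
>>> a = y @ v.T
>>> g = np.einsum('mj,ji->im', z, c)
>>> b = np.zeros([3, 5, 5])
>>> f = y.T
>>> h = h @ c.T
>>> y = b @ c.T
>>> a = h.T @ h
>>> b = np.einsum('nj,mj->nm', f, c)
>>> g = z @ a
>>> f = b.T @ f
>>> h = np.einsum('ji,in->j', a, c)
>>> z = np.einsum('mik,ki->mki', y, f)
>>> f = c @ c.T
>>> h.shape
(19,)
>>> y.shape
(3, 5, 19)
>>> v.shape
(23, 3)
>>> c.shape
(19, 5)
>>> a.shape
(19, 19)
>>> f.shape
(19, 19)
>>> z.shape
(3, 19, 5)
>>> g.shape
(19, 19)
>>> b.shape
(3, 19)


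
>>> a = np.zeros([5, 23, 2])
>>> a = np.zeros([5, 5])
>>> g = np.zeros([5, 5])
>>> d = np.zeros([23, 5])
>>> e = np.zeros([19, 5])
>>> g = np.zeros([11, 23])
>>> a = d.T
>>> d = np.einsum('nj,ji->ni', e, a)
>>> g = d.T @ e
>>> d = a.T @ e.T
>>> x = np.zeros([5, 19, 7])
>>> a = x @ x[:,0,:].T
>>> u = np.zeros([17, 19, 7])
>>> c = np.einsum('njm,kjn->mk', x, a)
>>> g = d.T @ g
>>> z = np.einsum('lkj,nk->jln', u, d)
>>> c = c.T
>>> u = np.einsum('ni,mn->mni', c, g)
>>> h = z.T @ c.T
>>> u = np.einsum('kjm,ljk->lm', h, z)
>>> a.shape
(5, 19, 5)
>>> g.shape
(19, 5)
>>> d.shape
(23, 19)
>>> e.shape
(19, 5)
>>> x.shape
(5, 19, 7)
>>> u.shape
(7, 5)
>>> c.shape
(5, 7)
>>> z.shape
(7, 17, 23)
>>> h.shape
(23, 17, 5)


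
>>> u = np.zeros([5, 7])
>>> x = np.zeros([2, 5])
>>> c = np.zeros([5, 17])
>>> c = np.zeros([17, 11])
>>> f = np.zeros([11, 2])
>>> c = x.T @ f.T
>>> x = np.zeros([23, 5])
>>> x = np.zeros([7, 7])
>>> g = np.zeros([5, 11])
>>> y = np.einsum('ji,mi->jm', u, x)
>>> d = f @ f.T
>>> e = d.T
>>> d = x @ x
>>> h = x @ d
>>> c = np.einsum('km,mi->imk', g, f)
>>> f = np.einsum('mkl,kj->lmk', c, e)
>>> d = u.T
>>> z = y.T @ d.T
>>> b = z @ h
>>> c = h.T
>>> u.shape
(5, 7)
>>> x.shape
(7, 7)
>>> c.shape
(7, 7)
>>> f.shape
(5, 2, 11)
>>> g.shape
(5, 11)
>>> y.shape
(5, 7)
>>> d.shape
(7, 5)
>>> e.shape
(11, 11)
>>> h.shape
(7, 7)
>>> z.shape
(7, 7)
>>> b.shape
(7, 7)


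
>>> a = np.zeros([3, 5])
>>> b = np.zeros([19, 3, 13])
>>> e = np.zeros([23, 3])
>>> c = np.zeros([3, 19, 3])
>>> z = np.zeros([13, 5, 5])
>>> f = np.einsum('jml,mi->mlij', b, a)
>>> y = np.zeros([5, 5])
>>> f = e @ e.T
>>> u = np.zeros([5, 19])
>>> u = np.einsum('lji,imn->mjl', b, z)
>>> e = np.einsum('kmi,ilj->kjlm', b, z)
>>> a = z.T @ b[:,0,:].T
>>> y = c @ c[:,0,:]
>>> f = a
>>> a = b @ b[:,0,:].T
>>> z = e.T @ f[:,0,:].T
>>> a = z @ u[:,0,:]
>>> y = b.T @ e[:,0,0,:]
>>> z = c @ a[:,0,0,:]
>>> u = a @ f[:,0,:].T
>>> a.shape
(3, 5, 5, 19)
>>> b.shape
(19, 3, 13)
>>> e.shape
(19, 5, 5, 3)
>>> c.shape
(3, 19, 3)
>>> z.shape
(3, 19, 19)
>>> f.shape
(5, 5, 19)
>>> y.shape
(13, 3, 3)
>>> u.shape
(3, 5, 5, 5)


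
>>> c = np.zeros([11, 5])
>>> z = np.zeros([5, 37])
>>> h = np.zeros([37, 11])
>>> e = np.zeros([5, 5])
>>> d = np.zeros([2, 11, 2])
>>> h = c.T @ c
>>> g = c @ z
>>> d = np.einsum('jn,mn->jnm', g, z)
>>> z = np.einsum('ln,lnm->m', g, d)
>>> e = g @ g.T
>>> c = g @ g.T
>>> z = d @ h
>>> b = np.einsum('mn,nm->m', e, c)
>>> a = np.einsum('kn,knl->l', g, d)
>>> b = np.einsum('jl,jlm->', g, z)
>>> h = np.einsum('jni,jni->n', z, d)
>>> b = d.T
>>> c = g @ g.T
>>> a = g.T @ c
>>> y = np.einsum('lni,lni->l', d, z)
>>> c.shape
(11, 11)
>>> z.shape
(11, 37, 5)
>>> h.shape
(37,)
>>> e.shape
(11, 11)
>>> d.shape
(11, 37, 5)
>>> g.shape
(11, 37)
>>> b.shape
(5, 37, 11)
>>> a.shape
(37, 11)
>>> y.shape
(11,)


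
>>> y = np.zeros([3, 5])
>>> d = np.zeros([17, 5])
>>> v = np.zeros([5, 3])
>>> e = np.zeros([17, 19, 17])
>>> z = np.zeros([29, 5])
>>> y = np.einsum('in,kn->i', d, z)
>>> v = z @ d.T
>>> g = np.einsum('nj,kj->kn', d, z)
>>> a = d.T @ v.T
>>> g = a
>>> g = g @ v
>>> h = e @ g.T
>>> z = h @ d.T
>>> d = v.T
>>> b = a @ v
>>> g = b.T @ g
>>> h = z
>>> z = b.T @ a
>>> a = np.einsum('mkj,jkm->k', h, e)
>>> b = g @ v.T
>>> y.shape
(17,)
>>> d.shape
(17, 29)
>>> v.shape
(29, 17)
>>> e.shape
(17, 19, 17)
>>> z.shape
(17, 29)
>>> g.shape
(17, 17)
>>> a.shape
(19,)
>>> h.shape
(17, 19, 17)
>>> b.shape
(17, 29)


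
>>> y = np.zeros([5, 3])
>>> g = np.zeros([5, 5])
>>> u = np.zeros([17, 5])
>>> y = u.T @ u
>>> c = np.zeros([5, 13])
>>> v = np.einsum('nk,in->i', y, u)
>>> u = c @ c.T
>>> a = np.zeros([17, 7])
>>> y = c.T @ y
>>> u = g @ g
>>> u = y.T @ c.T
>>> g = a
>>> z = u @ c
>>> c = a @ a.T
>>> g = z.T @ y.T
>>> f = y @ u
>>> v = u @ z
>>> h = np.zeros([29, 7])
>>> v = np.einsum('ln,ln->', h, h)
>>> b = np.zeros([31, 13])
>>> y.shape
(13, 5)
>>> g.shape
(13, 13)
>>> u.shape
(5, 5)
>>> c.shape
(17, 17)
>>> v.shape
()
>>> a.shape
(17, 7)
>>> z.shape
(5, 13)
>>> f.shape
(13, 5)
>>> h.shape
(29, 7)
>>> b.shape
(31, 13)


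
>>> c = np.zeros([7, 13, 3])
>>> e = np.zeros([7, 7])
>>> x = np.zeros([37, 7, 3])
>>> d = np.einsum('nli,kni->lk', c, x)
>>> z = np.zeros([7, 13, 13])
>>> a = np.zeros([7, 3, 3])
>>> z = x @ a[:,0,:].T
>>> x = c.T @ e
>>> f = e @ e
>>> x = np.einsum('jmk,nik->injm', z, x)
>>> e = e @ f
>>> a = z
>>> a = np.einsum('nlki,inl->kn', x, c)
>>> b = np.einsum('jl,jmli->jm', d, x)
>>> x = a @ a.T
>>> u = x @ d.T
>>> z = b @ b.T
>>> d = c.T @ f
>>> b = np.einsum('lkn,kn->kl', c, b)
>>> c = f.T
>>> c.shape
(7, 7)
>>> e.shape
(7, 7)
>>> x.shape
(37, 37)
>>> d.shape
(3, 13, 7)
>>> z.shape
(13, 13)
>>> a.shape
(37, 13)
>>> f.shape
(7, 7)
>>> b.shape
(13, 7)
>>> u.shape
(37, 13)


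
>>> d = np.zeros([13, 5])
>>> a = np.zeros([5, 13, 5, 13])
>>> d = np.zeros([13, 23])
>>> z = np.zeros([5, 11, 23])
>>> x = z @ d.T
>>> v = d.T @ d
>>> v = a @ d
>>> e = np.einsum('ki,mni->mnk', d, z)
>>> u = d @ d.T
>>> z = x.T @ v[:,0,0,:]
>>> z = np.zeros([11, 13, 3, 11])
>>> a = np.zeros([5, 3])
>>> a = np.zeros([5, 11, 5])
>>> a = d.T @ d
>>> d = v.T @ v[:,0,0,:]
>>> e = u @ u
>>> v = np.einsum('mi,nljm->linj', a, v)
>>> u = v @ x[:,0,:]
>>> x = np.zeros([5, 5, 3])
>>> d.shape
(23, 5, 13, 23)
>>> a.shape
(23, 23)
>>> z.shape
(11, 13, 3, 11)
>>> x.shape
(5, 5, 3)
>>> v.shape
(13, 23, 5, 5)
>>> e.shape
(13, 13)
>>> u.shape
(13, 23, 5, 13)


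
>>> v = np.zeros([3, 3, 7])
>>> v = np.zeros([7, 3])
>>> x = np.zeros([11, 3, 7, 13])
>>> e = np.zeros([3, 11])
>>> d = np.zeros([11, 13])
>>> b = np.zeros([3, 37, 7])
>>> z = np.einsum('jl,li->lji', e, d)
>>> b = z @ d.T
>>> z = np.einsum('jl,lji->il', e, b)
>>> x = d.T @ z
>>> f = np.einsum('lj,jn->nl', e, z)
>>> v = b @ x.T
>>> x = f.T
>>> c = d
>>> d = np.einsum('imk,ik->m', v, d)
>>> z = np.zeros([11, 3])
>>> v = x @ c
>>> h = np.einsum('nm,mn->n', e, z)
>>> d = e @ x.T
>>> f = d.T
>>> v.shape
(3, 13)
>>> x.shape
(3, 11)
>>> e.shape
(3, 11)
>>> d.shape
(3, 3)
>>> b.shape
(11, 3, 11)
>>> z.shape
(11, 3)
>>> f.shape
(3, 3)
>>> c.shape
(11, 13)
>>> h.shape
(3,)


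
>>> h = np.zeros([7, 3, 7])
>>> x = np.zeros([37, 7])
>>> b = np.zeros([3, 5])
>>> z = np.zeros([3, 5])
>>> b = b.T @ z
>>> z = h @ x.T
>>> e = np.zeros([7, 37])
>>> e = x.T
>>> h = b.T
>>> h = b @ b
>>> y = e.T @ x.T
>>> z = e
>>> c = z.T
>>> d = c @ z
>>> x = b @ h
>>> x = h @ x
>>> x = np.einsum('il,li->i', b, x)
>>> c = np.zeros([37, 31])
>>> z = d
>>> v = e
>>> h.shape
(5, 5)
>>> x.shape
(5,)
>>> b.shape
(5, 5)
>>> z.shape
(37, 37)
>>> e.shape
(7, 37)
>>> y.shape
(37, 37)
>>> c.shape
(37, 31)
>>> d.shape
(37, 37)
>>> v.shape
(7, 37)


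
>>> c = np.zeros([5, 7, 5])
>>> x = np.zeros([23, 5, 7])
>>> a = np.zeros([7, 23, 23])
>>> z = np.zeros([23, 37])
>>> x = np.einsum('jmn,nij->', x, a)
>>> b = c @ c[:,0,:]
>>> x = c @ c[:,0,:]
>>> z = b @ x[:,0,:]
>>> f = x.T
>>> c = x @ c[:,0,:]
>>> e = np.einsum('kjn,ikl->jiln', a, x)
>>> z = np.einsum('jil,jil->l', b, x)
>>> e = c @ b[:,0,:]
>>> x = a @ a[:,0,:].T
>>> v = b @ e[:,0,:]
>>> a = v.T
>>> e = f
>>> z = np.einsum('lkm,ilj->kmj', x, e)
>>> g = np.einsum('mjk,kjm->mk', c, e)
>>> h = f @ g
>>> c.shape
(5, 7, 5)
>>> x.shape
(7, 23, 7)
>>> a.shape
(5, 7, 5)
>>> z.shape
(23, 7, 5)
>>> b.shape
(5, 7, 5)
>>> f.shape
(5, 7, 5)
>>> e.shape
(5, 7, 5)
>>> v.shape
(5, 7, 5)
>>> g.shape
(5, 5)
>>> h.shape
(5, 7, 5)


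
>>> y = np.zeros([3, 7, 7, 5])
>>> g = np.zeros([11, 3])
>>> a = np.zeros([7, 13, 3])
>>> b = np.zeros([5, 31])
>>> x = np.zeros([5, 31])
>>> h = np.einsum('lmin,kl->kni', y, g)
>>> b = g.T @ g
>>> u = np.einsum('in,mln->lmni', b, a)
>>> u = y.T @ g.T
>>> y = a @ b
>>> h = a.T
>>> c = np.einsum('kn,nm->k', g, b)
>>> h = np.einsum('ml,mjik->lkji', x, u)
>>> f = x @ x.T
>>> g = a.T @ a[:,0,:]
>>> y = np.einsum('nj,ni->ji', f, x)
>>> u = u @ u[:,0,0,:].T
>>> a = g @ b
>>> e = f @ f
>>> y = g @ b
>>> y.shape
(3, 13, 3)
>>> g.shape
(3, 13, 3)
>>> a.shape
(3, 13, 3)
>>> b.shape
(3, 3)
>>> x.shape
(5, 31)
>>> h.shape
(31, 11, 7, 7)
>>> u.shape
(5, 7, 7, 5)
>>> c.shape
(11,)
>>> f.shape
(5, 5)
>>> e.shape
(5, 5)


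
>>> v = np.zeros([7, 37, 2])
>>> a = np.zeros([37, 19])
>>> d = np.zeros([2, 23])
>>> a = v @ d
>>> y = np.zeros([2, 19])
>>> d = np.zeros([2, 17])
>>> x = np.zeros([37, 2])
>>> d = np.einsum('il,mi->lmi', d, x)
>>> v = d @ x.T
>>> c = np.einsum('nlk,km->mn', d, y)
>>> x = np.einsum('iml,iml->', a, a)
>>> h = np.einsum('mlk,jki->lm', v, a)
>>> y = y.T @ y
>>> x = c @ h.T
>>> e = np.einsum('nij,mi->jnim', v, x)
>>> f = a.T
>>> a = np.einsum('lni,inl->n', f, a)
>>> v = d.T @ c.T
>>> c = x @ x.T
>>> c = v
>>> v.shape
(2, 37, 19)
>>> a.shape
(37,)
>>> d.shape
(17, 37, 2)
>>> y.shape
(19, 19)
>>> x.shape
(19, 37)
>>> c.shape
(2, 37, 19)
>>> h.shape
(37, 17)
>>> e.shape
(37, 17, 37, 19)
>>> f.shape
(23, 37, 7)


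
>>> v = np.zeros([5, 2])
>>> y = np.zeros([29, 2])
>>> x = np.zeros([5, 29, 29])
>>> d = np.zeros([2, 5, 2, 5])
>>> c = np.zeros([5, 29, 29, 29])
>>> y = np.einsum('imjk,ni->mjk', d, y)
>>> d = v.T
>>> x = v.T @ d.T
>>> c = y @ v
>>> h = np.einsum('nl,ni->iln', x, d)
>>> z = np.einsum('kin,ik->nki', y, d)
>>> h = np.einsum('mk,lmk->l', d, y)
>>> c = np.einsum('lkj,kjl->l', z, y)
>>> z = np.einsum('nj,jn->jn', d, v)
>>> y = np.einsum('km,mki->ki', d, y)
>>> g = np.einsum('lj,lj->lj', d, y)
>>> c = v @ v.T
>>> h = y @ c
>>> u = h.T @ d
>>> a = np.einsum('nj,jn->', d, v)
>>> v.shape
(5, 2)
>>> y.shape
(2, 5)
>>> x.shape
(2, 2)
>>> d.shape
(2, 5)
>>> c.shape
(5, 5)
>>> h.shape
(2, 5)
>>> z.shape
(5, 2)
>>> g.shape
(2, 5)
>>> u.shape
(5, 5)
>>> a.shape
()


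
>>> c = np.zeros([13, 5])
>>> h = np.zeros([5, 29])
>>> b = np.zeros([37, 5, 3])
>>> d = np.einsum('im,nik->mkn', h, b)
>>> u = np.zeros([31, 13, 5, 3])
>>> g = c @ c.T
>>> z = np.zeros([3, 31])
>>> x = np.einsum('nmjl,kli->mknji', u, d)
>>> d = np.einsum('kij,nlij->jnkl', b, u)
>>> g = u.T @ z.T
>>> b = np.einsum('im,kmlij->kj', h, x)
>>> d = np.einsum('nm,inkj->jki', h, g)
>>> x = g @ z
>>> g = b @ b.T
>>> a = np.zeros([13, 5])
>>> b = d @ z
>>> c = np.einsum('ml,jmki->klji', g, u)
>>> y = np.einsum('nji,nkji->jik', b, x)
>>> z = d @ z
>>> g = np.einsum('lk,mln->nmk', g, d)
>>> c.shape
(5, 13, 31, 3)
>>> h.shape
(5, 29)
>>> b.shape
(3, 13, 31)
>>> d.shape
(3, 13, 3)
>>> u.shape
(31, 13, 5, 3)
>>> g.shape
(3, 3, 13)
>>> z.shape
(3, 13, 31)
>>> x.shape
(3, 5, 13, 31)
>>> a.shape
(13, 5)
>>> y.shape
(13, 31, 5)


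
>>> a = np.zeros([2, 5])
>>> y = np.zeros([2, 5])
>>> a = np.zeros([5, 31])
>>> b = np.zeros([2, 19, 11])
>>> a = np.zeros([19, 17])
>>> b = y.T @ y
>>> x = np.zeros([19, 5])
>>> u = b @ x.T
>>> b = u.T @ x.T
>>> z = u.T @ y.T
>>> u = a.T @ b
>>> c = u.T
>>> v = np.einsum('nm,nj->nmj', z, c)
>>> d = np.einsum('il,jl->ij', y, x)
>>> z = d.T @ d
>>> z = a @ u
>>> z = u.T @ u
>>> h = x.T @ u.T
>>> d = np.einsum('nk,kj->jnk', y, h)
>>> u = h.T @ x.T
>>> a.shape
(19, 17)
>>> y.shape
(2, 5)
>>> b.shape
(19, 19)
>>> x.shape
(19, 5)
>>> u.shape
(17, 19)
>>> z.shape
(19, 19)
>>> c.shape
(19, 17)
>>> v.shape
(19, 2, 17)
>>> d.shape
(17, 2, 5)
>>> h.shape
(5, 17)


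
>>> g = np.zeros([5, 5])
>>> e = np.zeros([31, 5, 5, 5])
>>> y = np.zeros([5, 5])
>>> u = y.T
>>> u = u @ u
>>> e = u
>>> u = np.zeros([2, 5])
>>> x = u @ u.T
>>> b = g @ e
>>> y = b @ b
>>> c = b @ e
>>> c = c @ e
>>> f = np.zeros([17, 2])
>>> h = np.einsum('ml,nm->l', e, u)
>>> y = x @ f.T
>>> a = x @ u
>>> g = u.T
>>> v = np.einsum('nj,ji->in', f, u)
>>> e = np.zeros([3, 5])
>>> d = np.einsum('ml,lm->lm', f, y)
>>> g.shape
(5, 2)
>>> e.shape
(3, 5)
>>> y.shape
(2, 17)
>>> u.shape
(2, 5)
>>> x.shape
(2, 2)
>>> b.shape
(5, 5)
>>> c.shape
(5, 5)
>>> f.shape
(17, 2)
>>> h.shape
(5,)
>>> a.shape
(2, 5)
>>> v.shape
(5, 17)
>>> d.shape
(2, 17)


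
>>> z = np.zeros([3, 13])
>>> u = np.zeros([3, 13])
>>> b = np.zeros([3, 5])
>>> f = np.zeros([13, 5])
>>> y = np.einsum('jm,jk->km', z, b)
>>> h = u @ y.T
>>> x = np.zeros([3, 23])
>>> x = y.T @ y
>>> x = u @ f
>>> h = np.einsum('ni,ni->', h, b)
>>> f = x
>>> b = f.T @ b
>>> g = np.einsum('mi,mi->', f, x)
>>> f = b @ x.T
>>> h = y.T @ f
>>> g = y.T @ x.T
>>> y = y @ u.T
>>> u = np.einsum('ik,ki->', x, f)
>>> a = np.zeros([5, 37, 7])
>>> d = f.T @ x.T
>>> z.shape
(3, 13)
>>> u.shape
()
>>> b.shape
(5, 5)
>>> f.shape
(5, 3)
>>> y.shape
(5, 3)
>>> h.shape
(13, 3)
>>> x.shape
(3, 5)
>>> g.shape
(13, 3)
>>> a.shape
(5, 37, 7)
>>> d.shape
(3, 3)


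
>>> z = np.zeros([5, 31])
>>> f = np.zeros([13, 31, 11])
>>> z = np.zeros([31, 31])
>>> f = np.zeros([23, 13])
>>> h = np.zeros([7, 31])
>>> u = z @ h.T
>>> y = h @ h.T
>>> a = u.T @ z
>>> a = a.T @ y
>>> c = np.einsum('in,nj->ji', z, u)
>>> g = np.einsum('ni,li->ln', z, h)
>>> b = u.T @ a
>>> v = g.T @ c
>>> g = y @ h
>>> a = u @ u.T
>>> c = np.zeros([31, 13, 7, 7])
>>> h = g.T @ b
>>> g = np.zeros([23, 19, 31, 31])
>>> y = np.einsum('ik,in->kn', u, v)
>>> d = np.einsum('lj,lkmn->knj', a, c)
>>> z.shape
(31, 31)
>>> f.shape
(23, 13)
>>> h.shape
(31, 7)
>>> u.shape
(31, 7)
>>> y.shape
(7, 31)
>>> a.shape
(31, 31)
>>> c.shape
(31, 13, 7, 7)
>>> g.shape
(23, 19, 31, 31)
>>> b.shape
(7, 7)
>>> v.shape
(31, 31)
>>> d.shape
(13, 7, 31)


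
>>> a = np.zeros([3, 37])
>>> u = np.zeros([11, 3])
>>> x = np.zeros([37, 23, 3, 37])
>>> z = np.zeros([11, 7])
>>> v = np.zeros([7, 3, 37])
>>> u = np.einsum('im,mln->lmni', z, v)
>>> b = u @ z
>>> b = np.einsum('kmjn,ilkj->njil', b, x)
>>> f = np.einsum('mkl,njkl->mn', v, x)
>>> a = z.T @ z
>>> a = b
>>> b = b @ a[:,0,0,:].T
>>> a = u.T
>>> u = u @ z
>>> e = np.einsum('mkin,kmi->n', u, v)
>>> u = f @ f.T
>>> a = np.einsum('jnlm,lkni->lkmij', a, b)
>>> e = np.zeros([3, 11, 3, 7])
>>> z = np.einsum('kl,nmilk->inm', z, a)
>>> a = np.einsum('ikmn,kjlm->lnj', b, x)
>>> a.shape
(3, 7, 23)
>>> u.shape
(7, 7)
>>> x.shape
(37, 23, 3, 37)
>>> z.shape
(3, 7, 37)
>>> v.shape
(7, 3, 37)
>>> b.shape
(7, 37, 37, 7)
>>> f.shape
(7, 37)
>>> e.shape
(3, 11, 3, 7)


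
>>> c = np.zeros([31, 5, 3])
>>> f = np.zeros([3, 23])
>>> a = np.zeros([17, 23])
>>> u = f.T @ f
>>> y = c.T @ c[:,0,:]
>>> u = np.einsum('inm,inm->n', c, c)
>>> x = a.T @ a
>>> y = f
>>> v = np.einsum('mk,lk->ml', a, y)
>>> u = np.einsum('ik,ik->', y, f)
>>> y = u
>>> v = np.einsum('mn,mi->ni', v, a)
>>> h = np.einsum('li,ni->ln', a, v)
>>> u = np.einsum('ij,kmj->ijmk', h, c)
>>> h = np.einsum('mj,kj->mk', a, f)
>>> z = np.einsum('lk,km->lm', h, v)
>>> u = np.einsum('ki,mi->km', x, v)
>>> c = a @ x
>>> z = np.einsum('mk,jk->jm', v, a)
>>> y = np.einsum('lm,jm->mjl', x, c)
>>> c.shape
(17, 23)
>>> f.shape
(3, 23)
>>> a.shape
(17, 23)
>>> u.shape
(23, 3)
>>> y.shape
(23, 17, 23)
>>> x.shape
(23, 23)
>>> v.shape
(3, 23)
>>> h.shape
(17, 3)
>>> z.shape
(17, 3)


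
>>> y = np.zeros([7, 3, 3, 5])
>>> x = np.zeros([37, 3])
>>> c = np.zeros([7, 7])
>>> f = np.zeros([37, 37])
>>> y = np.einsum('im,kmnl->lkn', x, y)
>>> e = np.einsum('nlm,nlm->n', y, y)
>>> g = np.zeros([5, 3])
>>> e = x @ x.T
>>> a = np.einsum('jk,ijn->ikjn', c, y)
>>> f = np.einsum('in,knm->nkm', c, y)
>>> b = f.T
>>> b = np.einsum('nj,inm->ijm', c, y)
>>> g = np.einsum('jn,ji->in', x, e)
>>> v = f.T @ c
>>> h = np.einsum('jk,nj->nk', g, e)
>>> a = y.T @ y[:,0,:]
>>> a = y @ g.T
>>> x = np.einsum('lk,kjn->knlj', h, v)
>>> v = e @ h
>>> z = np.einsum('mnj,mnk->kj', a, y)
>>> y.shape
(5, 7, 3)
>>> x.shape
(3, 7, 37, 5)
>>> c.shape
(7, 7)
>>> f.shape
(7, 5, 3)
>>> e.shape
(37, 37)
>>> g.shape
(37, 3)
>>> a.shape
(5, 7, 37)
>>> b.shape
(5, 7, 3)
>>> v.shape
(37, 3)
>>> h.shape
(37, 3)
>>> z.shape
(3, 37)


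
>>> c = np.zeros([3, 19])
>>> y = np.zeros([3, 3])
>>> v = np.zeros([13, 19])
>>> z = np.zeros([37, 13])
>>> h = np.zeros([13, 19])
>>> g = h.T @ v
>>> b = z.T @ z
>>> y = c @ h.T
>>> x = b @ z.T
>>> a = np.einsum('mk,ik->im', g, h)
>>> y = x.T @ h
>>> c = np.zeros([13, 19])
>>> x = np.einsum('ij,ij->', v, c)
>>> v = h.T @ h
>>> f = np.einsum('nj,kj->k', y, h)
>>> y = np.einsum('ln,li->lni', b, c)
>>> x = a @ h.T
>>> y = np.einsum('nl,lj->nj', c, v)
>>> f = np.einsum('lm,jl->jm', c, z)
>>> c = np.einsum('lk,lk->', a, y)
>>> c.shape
()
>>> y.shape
(13, 19)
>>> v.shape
(19, 19)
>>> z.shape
(37, 13)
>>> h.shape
(13, 19)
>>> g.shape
(19, 19)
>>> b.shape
(13, 13)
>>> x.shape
(13, 13)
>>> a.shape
(13, 19)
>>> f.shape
(37, 19)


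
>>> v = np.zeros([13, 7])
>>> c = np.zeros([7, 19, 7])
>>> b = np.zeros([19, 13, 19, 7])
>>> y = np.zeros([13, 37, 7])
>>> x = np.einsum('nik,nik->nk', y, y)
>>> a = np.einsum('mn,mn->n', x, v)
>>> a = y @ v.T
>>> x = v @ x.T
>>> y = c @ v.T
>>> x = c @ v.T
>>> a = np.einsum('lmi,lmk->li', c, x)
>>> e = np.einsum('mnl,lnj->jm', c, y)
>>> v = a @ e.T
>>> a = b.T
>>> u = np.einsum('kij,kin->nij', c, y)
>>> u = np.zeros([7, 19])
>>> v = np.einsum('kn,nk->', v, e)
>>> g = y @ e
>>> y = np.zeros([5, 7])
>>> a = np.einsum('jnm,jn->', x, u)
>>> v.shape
()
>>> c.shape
(7, 19, 7)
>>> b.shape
(19, 13, 19, 7)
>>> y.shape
(5, 7)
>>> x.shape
(7, 19, 13)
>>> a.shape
()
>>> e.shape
(13, 7)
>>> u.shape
(7, 19)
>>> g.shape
(7, 19, 7)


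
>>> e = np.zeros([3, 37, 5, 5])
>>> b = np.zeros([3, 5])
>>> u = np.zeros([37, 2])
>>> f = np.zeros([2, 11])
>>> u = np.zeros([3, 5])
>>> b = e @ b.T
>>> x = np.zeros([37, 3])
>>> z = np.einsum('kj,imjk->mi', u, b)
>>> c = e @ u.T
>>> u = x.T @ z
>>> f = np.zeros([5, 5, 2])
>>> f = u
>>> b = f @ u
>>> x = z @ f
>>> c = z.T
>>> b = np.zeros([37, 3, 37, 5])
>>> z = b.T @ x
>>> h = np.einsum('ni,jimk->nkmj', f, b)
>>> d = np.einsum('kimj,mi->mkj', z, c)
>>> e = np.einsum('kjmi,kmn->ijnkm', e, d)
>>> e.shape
(5, 37, 3, 3, 5)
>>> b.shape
(37, 3, 37, 5)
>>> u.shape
(3, 3)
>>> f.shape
(3, 3)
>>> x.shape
(37, 3)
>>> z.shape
(5, 37, 3, 3)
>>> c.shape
(3, 37)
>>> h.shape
(3, 5, 37, 37)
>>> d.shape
(3, 5, 3)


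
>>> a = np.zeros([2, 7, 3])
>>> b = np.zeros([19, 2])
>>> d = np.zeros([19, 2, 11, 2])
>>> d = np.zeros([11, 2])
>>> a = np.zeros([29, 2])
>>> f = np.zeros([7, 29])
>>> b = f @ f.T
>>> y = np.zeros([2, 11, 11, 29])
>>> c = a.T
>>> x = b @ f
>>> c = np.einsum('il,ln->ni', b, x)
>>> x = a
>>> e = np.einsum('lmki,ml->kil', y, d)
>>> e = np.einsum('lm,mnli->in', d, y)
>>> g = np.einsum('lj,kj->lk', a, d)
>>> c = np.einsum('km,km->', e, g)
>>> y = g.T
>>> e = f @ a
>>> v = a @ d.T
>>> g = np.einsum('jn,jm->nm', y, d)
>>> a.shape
(29, 2)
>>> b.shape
(7, 7)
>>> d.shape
(11, 2)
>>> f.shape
(7, 29)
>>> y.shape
(11, 29)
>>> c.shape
()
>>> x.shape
(29, 2)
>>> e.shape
(7, 2)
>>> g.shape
(29, 2)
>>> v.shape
(29, 11)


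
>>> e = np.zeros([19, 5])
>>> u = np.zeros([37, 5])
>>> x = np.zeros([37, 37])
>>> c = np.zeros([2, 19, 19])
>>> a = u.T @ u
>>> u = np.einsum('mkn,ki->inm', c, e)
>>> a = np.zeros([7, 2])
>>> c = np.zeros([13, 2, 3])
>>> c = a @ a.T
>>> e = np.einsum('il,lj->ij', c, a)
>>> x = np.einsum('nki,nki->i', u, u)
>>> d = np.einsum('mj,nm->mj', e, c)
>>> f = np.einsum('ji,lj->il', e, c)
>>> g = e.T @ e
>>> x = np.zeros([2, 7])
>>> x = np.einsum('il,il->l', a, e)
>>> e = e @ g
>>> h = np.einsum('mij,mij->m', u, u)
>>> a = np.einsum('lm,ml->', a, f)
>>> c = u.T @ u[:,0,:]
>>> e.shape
(7, 2)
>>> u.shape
(5, 19, 2)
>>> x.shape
(2,)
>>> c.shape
(2, 19, 2)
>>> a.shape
()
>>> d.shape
(7, 2)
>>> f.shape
(2, 7)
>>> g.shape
(2, 2)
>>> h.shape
(5,)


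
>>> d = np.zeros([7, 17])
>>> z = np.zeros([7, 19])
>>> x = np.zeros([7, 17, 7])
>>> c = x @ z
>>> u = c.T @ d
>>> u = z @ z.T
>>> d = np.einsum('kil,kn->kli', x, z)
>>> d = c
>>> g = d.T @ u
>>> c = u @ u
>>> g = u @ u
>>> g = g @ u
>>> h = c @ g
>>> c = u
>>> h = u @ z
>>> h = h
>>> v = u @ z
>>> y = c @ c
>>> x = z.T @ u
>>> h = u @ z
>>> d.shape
(7, 17, 19)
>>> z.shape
(7, 19)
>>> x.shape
(19, 7)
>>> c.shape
(7, 7)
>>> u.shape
(7, 7)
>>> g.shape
(7, 7)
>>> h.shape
(7, 19)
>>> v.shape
(7, 19)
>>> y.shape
(7, 7)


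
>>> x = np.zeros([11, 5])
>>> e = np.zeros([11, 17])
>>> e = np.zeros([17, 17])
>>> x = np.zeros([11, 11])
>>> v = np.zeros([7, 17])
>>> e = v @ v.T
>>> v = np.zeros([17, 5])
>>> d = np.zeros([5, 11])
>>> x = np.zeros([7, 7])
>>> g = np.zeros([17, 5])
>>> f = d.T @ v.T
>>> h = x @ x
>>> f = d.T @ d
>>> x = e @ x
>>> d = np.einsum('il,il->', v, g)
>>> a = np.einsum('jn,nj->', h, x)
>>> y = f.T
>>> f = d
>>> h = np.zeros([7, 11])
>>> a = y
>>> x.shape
(7, 7)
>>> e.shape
(7, 7)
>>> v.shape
(17, 5)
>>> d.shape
()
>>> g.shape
(17, 5)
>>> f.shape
()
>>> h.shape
(7, 11)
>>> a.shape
(11, 11)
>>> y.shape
(11, 11)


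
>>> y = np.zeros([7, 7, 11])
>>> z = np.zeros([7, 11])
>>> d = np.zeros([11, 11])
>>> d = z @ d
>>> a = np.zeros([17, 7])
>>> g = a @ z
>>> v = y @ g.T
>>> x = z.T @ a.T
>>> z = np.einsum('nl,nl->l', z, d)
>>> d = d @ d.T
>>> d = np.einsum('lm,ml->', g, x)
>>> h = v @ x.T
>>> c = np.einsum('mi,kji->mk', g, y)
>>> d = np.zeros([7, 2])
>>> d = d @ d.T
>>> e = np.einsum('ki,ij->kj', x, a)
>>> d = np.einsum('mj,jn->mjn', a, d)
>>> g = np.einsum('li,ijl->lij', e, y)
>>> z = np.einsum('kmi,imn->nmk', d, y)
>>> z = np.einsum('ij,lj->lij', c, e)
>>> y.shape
(7, 7, 11)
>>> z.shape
(11, 17, 7)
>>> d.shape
(17, 7, 7)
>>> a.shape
(17, 7)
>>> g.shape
(11, 7, 7)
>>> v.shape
(7, 7, 17)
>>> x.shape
(11, 17)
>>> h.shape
(7, 7, 11)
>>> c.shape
(17, 7)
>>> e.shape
(11, 7)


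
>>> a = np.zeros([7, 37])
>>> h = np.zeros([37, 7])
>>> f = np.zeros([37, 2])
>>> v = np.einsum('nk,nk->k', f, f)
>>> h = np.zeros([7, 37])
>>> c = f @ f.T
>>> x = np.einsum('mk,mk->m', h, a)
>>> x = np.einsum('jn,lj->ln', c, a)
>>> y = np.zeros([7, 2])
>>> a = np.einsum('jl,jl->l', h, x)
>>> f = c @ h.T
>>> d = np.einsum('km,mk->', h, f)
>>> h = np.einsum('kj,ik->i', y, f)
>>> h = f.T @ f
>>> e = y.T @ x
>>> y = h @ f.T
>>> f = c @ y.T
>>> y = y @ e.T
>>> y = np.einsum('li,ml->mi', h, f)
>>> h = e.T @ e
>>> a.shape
(37,)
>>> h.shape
(37, 37)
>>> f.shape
(37, 7)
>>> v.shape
(2,)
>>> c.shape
(37, 37)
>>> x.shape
(7, 37)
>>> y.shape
(37, 7)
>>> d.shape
()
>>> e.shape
(2, 37)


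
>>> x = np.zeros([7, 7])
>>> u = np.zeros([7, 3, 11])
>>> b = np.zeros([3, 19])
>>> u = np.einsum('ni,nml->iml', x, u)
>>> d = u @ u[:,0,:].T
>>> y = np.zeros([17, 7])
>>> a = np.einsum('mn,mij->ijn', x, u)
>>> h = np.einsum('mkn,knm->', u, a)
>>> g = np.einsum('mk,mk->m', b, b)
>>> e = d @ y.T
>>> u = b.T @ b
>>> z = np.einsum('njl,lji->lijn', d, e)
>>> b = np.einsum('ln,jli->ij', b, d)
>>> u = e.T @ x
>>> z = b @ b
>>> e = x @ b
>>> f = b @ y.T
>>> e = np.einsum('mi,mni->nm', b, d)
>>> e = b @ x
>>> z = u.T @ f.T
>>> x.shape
(7, 7)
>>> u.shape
(17, 3, 7)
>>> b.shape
(7, 7)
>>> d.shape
(7, 3, 7)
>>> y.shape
(17, 7)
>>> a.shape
(3, 11, 7)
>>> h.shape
()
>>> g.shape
(3,)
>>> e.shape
(7, 7)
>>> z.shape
(7, 3, 7)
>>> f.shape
(7, 17)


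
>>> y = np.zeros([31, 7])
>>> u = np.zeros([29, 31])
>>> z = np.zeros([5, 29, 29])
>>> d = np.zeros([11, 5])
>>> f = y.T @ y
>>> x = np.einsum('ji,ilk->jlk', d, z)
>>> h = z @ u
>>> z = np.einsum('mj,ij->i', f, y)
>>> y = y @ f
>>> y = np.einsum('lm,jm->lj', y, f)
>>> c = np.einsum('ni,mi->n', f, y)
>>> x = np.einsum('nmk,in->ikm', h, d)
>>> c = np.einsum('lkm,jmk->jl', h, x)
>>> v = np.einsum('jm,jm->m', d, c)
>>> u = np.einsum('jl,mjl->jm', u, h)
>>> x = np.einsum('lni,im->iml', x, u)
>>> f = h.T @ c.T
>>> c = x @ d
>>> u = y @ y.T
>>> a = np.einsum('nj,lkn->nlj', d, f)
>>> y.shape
(31, 7)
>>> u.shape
(31, 31)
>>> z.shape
(31,)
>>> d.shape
(11, 5)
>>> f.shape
(31, 29, 11)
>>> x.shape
(29, 5, 11)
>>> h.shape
(5, 29, 31)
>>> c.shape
(29, 5, 5)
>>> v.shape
(5,)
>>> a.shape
(11, 31, 5)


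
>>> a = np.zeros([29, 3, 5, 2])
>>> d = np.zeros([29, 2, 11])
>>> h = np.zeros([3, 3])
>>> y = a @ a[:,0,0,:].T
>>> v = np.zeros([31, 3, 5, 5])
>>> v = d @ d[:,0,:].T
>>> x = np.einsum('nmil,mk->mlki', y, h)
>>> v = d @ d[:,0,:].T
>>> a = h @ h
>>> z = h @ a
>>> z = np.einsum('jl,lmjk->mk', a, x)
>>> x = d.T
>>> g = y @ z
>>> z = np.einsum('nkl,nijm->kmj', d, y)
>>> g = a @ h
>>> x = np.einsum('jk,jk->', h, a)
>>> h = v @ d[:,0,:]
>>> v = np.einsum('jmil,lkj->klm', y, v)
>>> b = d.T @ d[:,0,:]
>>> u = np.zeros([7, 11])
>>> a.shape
(3, 3)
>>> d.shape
(29, 2, 11)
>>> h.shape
(29, 2, 11)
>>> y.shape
(29, 3, 5, 29)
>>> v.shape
(2, 29, 3)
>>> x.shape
()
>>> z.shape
(2, 29, 5)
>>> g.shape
(3, 3)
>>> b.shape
(11, 2, 11)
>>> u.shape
(7, 11)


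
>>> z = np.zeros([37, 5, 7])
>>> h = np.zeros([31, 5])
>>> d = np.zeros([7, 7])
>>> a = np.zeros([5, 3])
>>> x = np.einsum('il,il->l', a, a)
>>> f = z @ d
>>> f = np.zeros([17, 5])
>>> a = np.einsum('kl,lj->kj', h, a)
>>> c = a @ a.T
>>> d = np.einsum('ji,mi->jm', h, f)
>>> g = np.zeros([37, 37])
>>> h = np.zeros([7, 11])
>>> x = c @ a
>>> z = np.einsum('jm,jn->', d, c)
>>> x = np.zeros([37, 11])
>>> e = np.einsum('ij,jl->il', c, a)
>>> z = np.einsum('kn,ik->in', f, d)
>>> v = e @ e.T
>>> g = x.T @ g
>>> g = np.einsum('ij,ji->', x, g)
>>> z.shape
(31, 5)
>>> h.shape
(7, 11)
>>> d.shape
(31, 17)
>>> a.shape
(31, 3)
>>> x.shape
(37, 11)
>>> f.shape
(17, 5)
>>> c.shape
(31, 31)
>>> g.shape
()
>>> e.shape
(31, 3)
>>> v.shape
(31, 31)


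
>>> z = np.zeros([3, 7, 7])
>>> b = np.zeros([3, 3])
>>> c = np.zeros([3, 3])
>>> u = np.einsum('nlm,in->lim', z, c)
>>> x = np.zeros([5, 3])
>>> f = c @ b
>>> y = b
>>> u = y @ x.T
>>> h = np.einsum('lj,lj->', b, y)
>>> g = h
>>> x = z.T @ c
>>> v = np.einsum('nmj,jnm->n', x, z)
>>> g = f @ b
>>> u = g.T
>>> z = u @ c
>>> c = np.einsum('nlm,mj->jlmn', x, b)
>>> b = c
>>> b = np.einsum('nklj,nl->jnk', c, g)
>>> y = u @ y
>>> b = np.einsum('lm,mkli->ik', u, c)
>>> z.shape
(3, 3)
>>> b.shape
(7, 7)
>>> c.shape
(3, 7, 3, 7)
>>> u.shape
(3, 3)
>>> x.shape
(7, 7, 3)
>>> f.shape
(3, 3)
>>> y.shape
(3, 3)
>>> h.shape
()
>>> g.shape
(3, 3)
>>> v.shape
(7,)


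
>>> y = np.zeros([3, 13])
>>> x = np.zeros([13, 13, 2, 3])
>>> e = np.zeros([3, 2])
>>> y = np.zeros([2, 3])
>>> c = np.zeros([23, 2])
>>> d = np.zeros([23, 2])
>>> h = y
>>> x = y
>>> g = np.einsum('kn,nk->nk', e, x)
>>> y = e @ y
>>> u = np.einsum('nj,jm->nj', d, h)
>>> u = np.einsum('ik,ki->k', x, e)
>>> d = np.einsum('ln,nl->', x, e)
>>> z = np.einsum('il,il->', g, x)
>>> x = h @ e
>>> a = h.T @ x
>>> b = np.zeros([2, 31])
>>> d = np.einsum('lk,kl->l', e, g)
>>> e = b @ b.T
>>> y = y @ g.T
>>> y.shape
(3, 2)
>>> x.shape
(2, 2)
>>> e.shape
(2, 2)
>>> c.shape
(23, 2)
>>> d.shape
(3,)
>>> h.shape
(2, 3)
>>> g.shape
(2, 3)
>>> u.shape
(3,)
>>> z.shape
()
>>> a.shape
(3, 2)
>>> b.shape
(2, 31)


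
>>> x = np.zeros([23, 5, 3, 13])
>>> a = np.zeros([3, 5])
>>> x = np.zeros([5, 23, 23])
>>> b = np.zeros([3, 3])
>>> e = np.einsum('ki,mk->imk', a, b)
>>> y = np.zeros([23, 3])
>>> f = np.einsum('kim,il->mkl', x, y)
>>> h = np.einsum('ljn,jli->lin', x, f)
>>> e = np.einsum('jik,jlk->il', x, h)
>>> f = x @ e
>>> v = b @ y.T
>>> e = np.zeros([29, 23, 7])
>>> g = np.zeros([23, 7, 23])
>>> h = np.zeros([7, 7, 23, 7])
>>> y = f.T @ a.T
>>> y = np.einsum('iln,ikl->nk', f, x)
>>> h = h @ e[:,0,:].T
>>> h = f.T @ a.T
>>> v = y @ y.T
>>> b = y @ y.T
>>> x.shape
(5, 23, 23)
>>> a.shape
(3, 5)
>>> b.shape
(3, 3)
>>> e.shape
(29, 23, 7)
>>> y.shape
(3, 23)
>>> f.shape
(5, 23, 3)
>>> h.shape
(3, 23, 3)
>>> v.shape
(3, 3)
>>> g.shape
(23, 7, 23)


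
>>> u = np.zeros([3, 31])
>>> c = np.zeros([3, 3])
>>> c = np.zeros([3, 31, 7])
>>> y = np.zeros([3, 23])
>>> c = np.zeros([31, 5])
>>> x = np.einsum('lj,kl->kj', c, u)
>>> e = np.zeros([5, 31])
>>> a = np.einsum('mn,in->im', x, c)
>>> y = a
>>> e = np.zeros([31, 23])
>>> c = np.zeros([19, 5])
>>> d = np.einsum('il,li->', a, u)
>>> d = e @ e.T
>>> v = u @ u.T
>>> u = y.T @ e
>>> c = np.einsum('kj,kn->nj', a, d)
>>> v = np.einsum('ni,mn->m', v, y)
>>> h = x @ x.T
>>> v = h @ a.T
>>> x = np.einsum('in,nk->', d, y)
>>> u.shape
(3, 23)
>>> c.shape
(31, 3)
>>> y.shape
(31, 3)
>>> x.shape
()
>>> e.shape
(31, 23)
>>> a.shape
(31, 3)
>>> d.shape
(31, 31)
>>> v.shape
(3, 31)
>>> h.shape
(3, 3)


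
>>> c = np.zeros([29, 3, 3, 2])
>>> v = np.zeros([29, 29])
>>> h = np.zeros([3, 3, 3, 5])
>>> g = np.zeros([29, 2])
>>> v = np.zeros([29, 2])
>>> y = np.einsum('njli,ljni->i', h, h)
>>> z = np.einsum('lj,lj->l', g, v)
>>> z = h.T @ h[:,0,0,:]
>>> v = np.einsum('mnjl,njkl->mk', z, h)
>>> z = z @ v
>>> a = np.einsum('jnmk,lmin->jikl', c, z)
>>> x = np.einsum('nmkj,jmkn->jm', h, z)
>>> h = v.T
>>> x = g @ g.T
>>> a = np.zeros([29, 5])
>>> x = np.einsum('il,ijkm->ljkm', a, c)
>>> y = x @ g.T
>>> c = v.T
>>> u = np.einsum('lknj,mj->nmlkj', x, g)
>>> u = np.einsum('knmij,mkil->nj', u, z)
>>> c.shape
(3, 5)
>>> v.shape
(5, 3)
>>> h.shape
(3, 5)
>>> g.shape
(29, 2)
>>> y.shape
(5, 3, 3, 29)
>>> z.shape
(5, 3, 3, 3)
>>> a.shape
(29, 5)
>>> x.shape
(5, 3, 3, 2)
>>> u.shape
(29, 2)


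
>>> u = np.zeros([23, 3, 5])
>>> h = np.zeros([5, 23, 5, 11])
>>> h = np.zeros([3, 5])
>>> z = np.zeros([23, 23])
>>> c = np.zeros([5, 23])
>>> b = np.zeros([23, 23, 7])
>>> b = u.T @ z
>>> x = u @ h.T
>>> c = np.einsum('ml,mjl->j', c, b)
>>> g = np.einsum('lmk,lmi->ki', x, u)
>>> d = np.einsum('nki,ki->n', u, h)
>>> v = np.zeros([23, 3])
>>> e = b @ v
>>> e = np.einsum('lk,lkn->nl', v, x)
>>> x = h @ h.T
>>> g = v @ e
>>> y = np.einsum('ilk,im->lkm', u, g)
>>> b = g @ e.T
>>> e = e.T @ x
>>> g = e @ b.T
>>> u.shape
(23, 3, 5)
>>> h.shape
(3, 5)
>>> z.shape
(23, 23)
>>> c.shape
(3,)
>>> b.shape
(23, 3)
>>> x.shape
(3, 3)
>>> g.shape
(23, 23)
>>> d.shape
(23,)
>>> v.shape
(23, 3)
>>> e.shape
(23, 3)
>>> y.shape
(3, 5, 23)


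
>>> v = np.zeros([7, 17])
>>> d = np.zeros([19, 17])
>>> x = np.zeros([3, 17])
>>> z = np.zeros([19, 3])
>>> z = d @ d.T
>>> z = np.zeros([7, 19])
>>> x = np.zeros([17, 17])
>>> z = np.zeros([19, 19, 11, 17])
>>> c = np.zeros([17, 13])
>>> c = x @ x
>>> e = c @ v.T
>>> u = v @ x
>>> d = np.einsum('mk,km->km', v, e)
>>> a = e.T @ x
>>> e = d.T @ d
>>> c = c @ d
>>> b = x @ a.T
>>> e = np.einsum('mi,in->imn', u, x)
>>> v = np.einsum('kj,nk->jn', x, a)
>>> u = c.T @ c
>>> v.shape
(17, 7)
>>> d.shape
(17, 7)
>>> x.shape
(17, 17)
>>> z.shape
(19, 19, 11, 17)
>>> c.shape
(17, 7)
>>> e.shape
(17, 7, 17)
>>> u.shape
(7, 7)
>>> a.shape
(7, 17)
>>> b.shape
(17, 7)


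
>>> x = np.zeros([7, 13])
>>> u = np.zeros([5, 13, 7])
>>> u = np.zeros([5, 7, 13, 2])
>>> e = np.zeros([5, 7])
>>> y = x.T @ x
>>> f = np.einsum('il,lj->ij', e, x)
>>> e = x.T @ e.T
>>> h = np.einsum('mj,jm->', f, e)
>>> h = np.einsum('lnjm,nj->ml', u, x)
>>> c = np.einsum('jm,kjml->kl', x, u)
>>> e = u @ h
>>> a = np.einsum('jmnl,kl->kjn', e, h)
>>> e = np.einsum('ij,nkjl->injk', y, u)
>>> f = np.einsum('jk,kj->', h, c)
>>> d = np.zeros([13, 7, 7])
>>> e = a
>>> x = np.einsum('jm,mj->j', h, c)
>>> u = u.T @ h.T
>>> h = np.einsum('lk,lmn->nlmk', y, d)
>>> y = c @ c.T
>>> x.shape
(2,)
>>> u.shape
(2, 13, 7, 2)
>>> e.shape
(2, 5, 13)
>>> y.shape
(5, 5)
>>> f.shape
()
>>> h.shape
(7, 13, 7, 13)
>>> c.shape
(5, 2)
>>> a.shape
(2, 5, 13)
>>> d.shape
(13, 7, 7)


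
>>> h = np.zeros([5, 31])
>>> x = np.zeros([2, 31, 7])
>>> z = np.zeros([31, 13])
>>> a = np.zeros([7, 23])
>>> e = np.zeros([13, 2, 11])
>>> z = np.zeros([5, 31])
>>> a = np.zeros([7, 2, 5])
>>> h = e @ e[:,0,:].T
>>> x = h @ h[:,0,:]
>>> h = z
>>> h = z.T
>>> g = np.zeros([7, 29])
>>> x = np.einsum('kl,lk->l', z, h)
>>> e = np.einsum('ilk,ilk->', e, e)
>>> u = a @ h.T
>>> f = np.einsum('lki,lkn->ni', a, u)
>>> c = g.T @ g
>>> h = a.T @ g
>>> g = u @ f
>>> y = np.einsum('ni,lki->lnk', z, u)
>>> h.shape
(5, 2, 29)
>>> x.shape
(31,)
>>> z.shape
(5, 31)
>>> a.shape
(7, 2, 5)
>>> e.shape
()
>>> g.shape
(7, 2, 5)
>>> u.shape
(7, 2, 31)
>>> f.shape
(31, 5)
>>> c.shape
(29, 29)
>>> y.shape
(7, 5, 2)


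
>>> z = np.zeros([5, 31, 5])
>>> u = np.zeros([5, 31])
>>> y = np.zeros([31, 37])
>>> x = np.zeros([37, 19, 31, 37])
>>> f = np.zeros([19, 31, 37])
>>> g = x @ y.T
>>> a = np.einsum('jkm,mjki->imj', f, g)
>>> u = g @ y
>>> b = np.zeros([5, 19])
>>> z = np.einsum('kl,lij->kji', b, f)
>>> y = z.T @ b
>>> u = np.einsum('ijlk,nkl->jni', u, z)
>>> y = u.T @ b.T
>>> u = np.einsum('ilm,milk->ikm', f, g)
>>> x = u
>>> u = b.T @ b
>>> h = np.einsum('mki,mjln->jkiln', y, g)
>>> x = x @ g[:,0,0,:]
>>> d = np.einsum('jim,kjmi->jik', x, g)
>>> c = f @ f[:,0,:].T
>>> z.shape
(5, 37, 31)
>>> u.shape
(19, 19)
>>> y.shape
(37, 5, 5)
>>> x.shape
(19, 31, 31)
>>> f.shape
(19, 31, 37)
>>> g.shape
(37, 19, 31, 31)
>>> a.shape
(31, 37, 19)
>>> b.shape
(5, 19)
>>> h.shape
(19, 5, 5, 31, 31)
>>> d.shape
(19, 31, 37)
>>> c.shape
(19, 31, 19)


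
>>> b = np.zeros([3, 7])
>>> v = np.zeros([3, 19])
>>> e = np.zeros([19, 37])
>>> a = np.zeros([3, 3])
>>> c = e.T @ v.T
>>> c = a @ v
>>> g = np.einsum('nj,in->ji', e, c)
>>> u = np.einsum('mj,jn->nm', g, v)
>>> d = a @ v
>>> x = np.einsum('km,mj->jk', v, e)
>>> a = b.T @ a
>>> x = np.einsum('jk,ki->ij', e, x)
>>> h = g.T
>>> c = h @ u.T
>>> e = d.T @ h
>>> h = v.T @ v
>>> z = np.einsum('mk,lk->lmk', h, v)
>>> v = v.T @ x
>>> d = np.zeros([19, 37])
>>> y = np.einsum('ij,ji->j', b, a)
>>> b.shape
(3, 7)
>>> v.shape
(19, 19)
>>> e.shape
(19, 37)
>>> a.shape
(7, 3)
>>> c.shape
(3, 19)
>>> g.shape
(37, 3)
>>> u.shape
(19, 37)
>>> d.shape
(19, 37)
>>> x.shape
(3, 19)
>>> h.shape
(19, 19)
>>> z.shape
(3, 19, 19)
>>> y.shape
(7,)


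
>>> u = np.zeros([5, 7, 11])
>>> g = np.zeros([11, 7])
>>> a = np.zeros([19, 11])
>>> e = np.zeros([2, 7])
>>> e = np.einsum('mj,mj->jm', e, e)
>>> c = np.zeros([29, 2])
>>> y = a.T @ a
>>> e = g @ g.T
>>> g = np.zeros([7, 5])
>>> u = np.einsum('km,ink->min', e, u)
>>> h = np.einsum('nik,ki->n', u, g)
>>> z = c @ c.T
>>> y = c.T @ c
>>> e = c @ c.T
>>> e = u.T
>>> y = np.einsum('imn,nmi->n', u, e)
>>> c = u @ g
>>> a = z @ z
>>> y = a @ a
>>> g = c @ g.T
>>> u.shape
(11, 5, 7)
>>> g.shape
(11, 5, 7)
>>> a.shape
(29, 29)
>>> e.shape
(7, 5, 11)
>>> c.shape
(11, 5, 5)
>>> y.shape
(29, 29)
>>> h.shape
(11,)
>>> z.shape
(29, 29)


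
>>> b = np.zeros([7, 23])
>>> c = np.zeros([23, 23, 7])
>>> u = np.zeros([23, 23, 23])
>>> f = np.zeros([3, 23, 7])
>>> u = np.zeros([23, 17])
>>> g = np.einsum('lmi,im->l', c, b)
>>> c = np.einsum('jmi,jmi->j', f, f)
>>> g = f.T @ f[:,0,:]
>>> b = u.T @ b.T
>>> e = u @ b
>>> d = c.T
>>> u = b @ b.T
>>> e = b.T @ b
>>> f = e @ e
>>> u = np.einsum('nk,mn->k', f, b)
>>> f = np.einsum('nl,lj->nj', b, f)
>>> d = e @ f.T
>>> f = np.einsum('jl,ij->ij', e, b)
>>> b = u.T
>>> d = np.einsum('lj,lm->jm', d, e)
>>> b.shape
(7,)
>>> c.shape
(3,)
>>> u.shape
(7,)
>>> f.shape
(17, 7)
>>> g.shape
(7, 23, 7)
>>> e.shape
(7, 7)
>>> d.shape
(17, 7)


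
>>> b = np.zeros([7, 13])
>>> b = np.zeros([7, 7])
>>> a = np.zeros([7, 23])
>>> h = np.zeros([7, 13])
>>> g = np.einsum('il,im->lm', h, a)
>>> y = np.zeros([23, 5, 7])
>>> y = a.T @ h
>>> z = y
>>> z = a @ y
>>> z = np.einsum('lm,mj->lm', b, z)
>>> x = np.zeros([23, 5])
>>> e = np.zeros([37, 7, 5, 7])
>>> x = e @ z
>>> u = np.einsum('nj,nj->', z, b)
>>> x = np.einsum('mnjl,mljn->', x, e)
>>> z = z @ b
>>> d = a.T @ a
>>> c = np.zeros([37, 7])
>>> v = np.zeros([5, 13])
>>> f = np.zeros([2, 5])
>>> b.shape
(7, 7)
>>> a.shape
(7, 23)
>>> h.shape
(7, 13)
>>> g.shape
(13, 23)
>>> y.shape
(23, 13)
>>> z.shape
(7, 7)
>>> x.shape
()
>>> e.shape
(37, 7, 5, 7)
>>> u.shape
()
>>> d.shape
(23, 23)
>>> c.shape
(37, 7)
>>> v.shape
(5, 13)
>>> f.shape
(2, 5)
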